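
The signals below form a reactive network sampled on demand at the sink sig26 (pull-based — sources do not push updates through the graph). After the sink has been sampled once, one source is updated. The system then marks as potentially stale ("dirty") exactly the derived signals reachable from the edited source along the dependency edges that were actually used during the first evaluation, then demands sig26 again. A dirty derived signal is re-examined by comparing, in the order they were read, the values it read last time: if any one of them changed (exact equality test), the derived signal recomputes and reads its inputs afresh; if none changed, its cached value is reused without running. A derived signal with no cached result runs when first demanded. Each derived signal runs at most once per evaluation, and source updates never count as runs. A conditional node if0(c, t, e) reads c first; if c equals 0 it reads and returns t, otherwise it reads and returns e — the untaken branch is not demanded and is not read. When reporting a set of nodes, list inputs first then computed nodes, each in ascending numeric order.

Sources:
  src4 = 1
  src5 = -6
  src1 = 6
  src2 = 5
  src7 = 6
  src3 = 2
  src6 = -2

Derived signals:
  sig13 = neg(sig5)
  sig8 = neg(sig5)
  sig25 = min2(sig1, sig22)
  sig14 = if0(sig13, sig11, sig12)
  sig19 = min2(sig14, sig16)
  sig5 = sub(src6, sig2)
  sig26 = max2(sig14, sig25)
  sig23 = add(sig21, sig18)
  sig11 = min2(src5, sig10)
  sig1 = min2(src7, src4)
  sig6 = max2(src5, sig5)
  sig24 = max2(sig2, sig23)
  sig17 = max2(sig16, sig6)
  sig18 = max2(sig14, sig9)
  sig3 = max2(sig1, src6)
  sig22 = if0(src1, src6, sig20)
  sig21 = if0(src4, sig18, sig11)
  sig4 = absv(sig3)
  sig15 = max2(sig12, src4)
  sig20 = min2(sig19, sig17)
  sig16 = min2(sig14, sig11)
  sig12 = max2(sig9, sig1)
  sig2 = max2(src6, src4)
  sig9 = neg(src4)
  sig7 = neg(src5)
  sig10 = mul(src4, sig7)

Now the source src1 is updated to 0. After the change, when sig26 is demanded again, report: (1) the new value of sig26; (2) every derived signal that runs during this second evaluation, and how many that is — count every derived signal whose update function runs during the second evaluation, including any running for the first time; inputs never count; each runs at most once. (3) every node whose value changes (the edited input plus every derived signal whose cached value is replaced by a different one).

sig26 now evaluates to 1.
Run set: sig22, sig25, sig26 (3 run).
Changed values: src1, sig22, sig25.

Initial pass — values computed on the first demand:
  sig1 = min2(6, 1) = 1
  sig2 = max2(-2, 1) = 1
  sig5 = sub(-2, 1) = -3
  sig6 = max2(-6, -3) = -3
  sig7 = neg(-6) = 6
  sig9 = neg(1) = -1
  sig10 = mul(1, 6) = 6
  sig11 = min2(-6, 6) = -6
  sig12 = max2(-1, 1) = 1
  sig13 = neg(-3) = 3
  sig14 = if0(sig13=3 -> else branch sig12) = 1
  sig16 = min2(1, -6) = -6
  sig17 = max2(-6, -3) = -3
  sig19 = min2(1, -6) = -6
  sig20 = min2(-6, -3) = -6
  sig22 = if0(src1=6 -> else branch sig20) = -6
  sig25 = min2(1, -6) = -6
  sig26 = max2(1, -6) = 1

Second demand — change propagation:
  sig22: re-runs because src1 6->0; new result -2.
  sig25: re-runs because sig22 -6->-2; new result -2.
  sig26: re-runs because sig25 -6->-2; new result 1 (unchanged).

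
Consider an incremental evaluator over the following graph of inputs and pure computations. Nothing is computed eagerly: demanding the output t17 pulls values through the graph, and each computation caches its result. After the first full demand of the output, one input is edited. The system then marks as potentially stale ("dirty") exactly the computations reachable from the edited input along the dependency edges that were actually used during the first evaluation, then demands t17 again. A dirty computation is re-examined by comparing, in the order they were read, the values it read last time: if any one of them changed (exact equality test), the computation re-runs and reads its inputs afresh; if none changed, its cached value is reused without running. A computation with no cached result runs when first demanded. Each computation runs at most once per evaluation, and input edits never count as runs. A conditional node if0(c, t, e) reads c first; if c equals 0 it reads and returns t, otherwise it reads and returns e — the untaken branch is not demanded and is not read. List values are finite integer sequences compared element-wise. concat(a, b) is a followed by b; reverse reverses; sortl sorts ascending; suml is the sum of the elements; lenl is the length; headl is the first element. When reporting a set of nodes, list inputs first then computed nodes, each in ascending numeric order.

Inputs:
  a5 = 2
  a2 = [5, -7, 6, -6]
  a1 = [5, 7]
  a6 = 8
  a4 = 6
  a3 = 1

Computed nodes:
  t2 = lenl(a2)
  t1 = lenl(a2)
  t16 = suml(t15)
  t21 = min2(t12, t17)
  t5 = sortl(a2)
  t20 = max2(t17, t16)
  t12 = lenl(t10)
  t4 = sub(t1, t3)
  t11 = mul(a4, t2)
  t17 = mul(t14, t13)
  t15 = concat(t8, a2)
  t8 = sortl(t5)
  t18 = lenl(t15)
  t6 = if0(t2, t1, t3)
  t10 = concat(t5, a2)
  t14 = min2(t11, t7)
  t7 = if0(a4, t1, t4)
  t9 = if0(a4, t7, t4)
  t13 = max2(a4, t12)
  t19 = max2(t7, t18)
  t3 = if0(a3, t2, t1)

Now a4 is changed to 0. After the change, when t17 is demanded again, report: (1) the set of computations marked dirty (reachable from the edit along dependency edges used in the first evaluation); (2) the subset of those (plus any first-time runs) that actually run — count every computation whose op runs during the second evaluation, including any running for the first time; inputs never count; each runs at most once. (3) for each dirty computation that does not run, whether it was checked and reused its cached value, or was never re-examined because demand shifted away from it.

Initial pass — values computed on the first demand:
  t1 = lenl([5, -7, 6, -6]) = 4
  t2 = lenl([5, -7, 6, -6]) = 4
  t3 = if0(a3=1 -> else branch t1) = 4
  t4 = sub(4, 4) = 0
  t5 = sortl([5, -7, 6, -6]) = [-7, -6, 5, 6]
  t7 = if0(a4=6 -> else branch t4) = 0
  t10 = concat([-7, -6, 5, 6], [5, -7, 6, -6]) = [-7, -6, 5, 6, 5, -7, 6, -6]
  t11 = mul(6, 4) = 24
  t12 = lenl([-7, -6, 5, 6, 5, -7, 6, -6]) = 8
  t13 = max2(6, 8) = 8
  t14 = min2(24, 0) = 0
  t17 = mul(0, 8) = 0

Second demand — change propagation:
  t7: re-runs because a4 6->0; new result 4.
  t11: re-runs because a4 6->0; new result 0.
  t13: re-runs because a4 6->0; new result 8 (unchanged).
  t14: re-runs because t11 24->0; t7 0->4; new result 0 (unchanged).
  t17: re-examined; everything it read last time is the same (t14 unchanged, t13 unchanged) — cache 0 kept, no run.

The important point: at t17 every value read last time is unchanged, so the dirty flag clears without a run.

Dirty set: t7, t11, t13, t14, t17.
Run set: t7, t11, t13, t14 (4 run).
Re-examined without running (cache reused): t17.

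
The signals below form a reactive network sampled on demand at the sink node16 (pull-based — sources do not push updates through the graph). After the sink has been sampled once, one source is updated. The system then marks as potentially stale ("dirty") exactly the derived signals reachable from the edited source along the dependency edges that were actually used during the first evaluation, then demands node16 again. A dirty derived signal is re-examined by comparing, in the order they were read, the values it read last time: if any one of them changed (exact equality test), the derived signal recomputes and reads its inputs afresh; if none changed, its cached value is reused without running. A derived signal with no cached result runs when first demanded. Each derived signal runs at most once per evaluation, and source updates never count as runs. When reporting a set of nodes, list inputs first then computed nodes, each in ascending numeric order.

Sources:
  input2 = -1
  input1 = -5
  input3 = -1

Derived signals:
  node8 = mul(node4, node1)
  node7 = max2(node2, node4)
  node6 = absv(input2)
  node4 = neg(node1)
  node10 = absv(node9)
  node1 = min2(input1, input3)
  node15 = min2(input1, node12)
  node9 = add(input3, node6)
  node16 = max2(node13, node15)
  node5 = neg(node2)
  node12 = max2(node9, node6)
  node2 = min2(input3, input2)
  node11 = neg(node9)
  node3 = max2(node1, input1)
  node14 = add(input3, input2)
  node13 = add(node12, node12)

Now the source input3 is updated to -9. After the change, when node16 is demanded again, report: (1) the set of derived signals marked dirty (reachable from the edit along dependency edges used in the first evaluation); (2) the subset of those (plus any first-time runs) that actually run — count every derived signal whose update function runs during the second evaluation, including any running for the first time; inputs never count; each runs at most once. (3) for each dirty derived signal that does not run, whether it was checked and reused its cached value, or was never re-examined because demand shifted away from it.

Dirty set: node9, node12, node13, node15, node16.
Run set: node9, node12 (2 run).
Re-examined without running (cache reused): node13, node15, node16.
The important point: node12 recomputes to an identical value, and the output ends up unchanged.

Initial pass — values computed on the first demand:
  node6 = absv(-1) = 1
  node9 = add(-1, 1) = 0
  node12 = max2(0, 1) = 1
  node13 = add(1, 1) = 2
  node15 = min2(-5, 1) = -5
  node16 = max2(2, -5) = 2

Second demand — change propagation:
  node9: re-runs because input3 -1->-9; new result -8.
  node12: re-runs because node9 0->-8; new result 1 (unchanged).
  node13: re-examined; everything it read last time is the same (node12 unchanged, node12 unchanged) — cache 2 kept, no run.
  node15: re-examined; everything it read last time is the same (input1 unchanged, node12 unchanged) — cache -5 kept, no run.
  node16: re-examined; everything it read last time is the same (node13 unchanged, node15 unchanged) — cache 2 kept, no run.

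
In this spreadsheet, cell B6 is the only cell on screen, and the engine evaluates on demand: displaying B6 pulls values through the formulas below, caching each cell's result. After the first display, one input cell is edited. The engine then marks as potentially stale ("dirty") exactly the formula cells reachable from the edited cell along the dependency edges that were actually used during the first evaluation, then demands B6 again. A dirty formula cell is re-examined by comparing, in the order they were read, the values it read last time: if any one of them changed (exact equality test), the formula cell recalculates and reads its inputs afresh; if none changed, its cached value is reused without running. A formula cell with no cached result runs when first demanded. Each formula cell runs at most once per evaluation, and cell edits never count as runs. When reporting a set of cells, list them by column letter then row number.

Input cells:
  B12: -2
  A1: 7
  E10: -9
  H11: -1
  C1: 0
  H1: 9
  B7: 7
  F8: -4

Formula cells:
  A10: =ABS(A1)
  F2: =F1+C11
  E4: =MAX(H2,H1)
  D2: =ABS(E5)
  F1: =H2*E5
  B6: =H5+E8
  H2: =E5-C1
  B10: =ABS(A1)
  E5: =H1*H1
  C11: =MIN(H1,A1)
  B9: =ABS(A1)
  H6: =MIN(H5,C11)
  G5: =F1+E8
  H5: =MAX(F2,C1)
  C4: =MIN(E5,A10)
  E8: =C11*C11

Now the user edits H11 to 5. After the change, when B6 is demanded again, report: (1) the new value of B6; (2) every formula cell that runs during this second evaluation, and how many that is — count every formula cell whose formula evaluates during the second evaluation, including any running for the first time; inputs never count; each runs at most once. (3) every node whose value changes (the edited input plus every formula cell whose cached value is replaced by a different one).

B6 now evaluates to 6617.
Run set: none (0 run).
Changed values: H11.
The important point: nothing the output needs ever reads H11, so the edit is invisible to it.

Initial pass — values computed on the first demand:
  C11 = MIN(9, 7) = 7
  E5 = 9 * 9 = 81
  E8 = 7 * 7 = 49
  H2 = 81 - 0 = 81
  F1 = 81 * 81 = 6561
  F2 = 6561 + 7 = 6568
  H5 = MAX(6568, 0) = 6568
  B6 = 6568 + 49 = 6617

Second demand — change propagation:
  no demanded computation ever read H11, so the edit dirties nothing and nothing runs.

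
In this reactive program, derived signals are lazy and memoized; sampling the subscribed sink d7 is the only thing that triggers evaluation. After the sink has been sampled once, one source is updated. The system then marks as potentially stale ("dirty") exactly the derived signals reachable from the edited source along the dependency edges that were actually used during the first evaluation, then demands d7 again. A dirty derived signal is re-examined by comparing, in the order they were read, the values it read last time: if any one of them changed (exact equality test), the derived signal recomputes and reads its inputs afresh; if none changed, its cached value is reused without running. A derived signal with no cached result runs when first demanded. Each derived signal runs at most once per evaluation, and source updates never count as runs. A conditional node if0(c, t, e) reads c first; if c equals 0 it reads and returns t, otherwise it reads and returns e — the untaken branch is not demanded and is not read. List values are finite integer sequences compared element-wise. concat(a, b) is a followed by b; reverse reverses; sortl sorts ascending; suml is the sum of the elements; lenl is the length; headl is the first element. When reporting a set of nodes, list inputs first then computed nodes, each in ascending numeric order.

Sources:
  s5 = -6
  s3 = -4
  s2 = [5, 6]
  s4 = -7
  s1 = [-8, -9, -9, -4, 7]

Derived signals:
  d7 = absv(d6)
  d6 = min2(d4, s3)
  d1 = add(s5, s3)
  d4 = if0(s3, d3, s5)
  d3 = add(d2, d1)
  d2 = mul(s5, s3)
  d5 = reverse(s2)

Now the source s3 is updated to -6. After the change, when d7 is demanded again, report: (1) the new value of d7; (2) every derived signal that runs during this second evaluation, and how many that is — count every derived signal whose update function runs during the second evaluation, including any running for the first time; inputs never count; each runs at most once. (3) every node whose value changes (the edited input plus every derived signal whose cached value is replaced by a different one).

Demanding d7 again yields 6.
2 derived signals run: d4, d6.
The nodes whose values change: s3.
Note where the cutoff bites: d7 is checked, finds nothing changed, and keeps its cache.

First demand of the output computes:
  d4 = if0(s3=-4 -> else branch s5) = -6
  d6 = min2(-6, -4) = -6
  d7 = absv(-6) = 6

After the edit, cleaning proceeds:
  d4: a read changed (s3 -4->-6) — executes, giving -6 — identical to its old value.
  d6: a read changed (s3 -4->-6) — executes, giving -6 — identical to its old value.
  d7: dirty, but its reads are unchanged (d6 unchanged); cached 6 stands.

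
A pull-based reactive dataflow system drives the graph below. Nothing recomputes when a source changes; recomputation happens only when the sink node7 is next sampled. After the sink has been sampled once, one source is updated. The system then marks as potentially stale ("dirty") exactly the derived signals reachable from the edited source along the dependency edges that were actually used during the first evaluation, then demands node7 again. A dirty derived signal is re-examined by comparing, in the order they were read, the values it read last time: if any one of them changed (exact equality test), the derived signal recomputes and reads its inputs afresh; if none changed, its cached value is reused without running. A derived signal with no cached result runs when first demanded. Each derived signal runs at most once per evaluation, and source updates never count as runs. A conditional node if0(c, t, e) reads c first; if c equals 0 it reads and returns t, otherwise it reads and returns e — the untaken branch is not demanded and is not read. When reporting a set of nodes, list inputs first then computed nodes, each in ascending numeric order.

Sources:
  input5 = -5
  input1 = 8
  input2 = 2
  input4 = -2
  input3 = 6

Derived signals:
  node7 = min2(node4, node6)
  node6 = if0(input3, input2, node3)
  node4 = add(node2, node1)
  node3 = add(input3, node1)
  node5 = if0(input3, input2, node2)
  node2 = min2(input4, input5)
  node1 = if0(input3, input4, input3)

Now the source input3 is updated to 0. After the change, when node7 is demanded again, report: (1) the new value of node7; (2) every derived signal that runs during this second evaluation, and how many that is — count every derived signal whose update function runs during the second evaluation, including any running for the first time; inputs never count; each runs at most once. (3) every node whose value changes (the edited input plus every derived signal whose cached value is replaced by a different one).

First evaluation (everything demanded from the output):
  node1 = if0(input3=6 -> else branch input3) = 6
  node2 = min2(-2, -5) = -5
  node3 = add(6, 6) = 12
  node4 = add(-5, 6) = 1
  node6 = if0(input3=6 -> else branch node3) = 12
  node7 = min2(1, 12) = 1

Propagation after the edit:
  node1: runs — input3 6->0; input3 6->0; result -2.
  node3: marked dirty but never re-examined — demand shifted away from it.
  node4: runs — node1 6->-2; result -7.
  node6: runs — input3 6->0; result 2.
  node7: runs — node4 1->-7; node6 12->2; result -7.

Key observation: a condition flipped, so demand moved to the other branch — node3 is never re-examined.

New value of node7: -7.
Derived signals that run: node1, node4, node6, node7 — 4 in total.
Values that change: input3, node1, node4, node6, node7.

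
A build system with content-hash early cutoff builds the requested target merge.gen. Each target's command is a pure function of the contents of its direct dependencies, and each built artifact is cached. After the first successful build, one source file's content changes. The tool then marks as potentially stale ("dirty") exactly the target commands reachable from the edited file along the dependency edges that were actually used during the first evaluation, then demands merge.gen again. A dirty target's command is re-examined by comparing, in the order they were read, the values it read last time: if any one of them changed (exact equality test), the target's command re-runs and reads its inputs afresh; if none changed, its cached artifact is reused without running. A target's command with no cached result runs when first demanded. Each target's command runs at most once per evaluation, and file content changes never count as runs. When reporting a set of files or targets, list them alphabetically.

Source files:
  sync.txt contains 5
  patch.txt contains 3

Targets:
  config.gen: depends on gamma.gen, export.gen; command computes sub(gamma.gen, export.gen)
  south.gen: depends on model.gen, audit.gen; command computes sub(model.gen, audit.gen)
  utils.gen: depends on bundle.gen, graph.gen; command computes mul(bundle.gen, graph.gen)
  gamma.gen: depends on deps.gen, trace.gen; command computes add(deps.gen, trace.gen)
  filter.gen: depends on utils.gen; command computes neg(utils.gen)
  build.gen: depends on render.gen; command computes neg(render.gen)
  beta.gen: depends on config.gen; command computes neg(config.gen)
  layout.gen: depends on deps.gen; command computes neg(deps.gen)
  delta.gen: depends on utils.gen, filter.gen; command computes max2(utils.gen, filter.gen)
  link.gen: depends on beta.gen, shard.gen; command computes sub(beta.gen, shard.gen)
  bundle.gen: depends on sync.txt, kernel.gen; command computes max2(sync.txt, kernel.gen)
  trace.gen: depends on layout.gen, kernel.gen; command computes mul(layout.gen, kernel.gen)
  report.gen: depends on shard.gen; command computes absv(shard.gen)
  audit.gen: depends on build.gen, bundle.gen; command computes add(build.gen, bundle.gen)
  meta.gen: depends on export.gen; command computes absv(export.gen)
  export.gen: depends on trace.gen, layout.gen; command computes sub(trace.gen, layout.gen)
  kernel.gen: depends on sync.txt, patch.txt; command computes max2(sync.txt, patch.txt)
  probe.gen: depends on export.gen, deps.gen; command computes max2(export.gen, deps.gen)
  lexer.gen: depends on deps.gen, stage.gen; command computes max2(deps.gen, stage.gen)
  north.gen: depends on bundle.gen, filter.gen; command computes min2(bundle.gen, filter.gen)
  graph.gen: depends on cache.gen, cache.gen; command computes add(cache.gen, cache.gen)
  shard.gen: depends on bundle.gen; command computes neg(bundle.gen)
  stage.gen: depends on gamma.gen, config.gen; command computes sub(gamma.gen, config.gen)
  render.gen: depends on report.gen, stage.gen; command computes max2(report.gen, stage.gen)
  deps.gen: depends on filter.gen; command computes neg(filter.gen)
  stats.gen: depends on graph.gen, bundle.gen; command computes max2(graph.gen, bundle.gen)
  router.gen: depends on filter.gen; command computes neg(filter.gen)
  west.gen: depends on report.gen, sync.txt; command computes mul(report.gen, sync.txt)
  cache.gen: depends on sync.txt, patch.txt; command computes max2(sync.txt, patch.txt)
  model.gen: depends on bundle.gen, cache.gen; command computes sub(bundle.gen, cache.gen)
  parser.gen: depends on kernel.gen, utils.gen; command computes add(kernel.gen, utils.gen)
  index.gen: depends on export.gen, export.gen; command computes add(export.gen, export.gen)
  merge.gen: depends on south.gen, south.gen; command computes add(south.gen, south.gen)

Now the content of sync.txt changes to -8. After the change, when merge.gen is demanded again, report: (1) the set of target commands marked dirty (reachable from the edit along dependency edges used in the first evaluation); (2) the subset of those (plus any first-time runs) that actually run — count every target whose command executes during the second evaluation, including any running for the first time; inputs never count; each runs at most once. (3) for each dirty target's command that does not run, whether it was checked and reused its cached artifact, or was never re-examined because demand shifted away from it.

Marked dirty: audit.gen, build.gen, bundle.gen, cache.gen, config.gen, deps.gen, export.gen, filter.gen, gamma.gen, graph.gen, kernel.gen, layout.gen, merge.gen, model.gen, render.gen, report.gen, shard.gen, south.gen, stage.gen, trace.gen, utils.gen.
Target commands that run: audit.gen, build.gen, bundle.gen, cache.gen, config.gen, deps.gen, export.gen, filter.gen, gamma.gen, graph.gen, kernel.gen, layout.gen, model.gen, render.gen, report.gen, shard.gen, stage.gen, trace.gen, utils.gen — 19 in total.
Checked but reused from cache: merge.gen, south.gen.
Key observation: the cutoff stops propagation at south.gen — its inputs' values are unchanged, so it reuses its cache.

First evaluation (everything demanded from the output):
  cache.gen = max2(5, 3) = 5
  graph.gen = add(5, 5) = 10
  kernel.gen = max2(5, 3) = 5
  bundle.gen = max2(5, 5) = 5
  model.gen = sub(5, 5) = 0
  shard.gen = neg(5) = -5
  report.gen = absv(-5) = 5
  utils.gen = mul(5, 10) = 50
  filter.gen = neg(50) = -50
  deps.gen = neg(-50) = 50
  layout.gen = neg(50) = -50
  trace.gen = mul(-50, 5) = -250
  export.gen = sub(-250, -50) = -200
  gamma.gen = add(50, -250) = -200
  config.gen = sub(-200, -200) = 0
  stage.gen = sub(-200, 0) = -200
  render.gen = max2(5, -200) = 5
  build.gen = neg(5) = -5
  audit.gen = add(-5, 5) = 0
  south.gen = sub(0, 0) = 0
  merge.gen = add(0, 0) = 0

Propagation after the edit:
  cache.gen: runs — sync.txt 5->-8; result 3.
  graph.gen: runs — cache.gen 5->3; cache.gen 5->3; result 6.
  kernel.gen: runs — sync.txt 5->-8; result 3.
  bundle.gen: runs — sync.txt 5->-8; kernel.gen 5->3; result 3.
  model.gen: runs — bundle.gen 5->3; cache.gen 5->3; result 0 (same value as before).
  shard.gen: runs — bundle.gen 5->3; result -3.
  report.gen: runs — shard.gen -5->-3; result 3.
  utils.gen: runs — bundle.gen 5->3; graph.gen 10->6; result 18.
  filter.gen: runs — utils.gen 50->18; result -18.
  deps.gen: runs — filter.gen -50->-18; result 18.
  layout.gen: runs — deps.gen 50->18; result -18.
  trace.gen: runs — layout.gen -50->-18; kernel.gen 5->3; result -54.
  export.gen: runs — trace.gen -250->-54; layout.gen -50->-18; result -36.
  gamma.gen: runs — deps.gen 50->18; trace.gen -250->-54; result -36.
  config.gen: runs — gamma.gen -200->-36; export.gen -200->-36; result 0 (same value as before).
  stage.gen: runs — gamma.gen -200->-36; result -36.
  render.gen: runs — report.gen 5->3; stage.gen -200->-36; result 3.
  build.gen: runs — render.gen 5->3; result -3.
  audit.gen: runs — build.gen -5->-3; bundle.gen 5->3; result 0 (same value as before).
  south.gen: checked — values it read are unchanged (model.gen unchanged, audit.gen unchanged); reused cached 0 without running.
  merge.gen: checked — values it read are unchanged (south.gen unchanged, south.gen unchanged); reused cached 0 without running.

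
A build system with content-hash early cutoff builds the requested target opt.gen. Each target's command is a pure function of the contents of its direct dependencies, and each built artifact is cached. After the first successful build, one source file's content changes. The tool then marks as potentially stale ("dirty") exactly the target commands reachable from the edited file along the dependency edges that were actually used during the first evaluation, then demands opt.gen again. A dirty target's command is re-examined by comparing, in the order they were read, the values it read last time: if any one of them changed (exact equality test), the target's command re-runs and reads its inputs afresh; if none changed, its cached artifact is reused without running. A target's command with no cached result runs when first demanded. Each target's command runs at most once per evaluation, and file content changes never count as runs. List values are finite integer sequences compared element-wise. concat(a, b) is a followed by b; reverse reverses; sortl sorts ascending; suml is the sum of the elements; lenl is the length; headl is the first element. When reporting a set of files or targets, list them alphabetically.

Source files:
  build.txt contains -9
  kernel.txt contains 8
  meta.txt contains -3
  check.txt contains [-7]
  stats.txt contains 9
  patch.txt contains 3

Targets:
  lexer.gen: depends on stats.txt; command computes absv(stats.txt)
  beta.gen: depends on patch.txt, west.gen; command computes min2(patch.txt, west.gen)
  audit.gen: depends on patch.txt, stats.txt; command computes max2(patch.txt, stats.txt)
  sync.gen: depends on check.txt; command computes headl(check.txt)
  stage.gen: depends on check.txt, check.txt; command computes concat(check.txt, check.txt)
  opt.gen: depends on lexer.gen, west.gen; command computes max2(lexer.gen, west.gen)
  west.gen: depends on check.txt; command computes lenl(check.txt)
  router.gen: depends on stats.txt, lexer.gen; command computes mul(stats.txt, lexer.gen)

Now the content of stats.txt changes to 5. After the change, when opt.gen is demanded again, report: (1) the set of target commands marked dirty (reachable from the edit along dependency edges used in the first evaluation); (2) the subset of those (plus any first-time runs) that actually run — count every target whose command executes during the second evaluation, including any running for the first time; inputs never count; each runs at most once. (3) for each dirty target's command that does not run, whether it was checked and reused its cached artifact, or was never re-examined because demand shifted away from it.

Marked dirty: lexer.gen, opt.gen.
Target commands that run: lexer.gen, opt.gen — 2 in total.
Every dirty target's command ran.

First evaluation (everything demanded from the output):
  lexer.gen = absv(9) = 9
  west.gen = lenl([-7]) = 1
  opt.gen = max2(9, 1) = 9

Propagation after the edit:
  lexer.gen: runs — stats.txt 9->5; result 5.
  opt.gen: runs — lexer.gen 9->5; result 5.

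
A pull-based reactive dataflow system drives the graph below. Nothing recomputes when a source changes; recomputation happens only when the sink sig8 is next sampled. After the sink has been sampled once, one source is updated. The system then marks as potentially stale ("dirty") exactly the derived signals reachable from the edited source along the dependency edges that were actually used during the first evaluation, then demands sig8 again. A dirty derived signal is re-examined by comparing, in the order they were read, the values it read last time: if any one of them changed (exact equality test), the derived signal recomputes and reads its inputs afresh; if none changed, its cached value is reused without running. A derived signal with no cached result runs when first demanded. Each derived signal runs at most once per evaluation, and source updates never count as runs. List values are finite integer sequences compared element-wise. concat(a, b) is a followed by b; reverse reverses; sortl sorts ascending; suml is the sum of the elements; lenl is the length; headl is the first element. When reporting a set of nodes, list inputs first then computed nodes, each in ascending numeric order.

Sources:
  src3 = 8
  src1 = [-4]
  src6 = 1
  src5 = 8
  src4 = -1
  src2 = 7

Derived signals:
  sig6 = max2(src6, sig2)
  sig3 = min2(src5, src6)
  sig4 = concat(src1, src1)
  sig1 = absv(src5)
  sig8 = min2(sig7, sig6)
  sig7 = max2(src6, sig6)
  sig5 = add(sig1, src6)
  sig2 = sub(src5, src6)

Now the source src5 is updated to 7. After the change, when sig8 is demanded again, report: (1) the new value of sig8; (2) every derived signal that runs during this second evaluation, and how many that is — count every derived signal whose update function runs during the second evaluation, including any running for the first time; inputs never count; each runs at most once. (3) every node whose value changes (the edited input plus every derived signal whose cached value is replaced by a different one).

New value of sig8: 6.
Derived signals that run: sig2, sig6, sig7, sig8 — 4 in total.
Values that change: src5, sig2, sig6, sig7, sig8.

First evaluation (everything demanded from the output):
  sig2 = sub(8, 1) = 7
  sig6 = max2(1, 7) = 7
  sig7 = max2(1, 7) = 7
  sig8 = min2(7, 7) = 7

Propagation after the edit:
  sig2: runs — src5 8->7; result 6.
  sig6: runs — sig2 7->6; result 6.
  sig7: runs — sig6 7->6; result 6.
  sig8: runs — sig7 7->6; sig6 7->6; result 6.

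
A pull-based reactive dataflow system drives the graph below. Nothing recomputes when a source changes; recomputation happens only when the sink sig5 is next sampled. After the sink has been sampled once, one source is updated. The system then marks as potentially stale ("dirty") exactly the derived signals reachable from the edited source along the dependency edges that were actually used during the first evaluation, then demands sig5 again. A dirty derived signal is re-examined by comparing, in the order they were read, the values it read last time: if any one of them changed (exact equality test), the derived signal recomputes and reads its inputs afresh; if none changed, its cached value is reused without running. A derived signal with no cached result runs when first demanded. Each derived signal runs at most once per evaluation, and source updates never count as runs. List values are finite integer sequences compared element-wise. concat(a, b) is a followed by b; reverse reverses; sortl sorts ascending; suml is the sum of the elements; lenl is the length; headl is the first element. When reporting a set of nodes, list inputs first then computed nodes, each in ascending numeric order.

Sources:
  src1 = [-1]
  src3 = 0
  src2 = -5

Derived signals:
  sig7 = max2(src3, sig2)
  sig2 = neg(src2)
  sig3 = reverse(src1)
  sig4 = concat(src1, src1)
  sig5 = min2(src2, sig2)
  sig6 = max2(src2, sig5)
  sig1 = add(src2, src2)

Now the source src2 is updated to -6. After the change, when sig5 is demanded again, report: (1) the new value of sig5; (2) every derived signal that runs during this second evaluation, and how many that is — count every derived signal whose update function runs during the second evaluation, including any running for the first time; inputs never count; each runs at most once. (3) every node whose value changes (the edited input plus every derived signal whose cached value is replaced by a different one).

New value of sig5: -6.
Derived signals that run: sig2, sig5 — 2 in total.
Values that change: src2, sig2, sig5.

First evaluation (everything demanded from the output):
  sig2 = neg(-5) = 5
  sig5 = min2(-5, 5) = -5

Propagation after the edit:
  sig2: runs — src2 -5->-6; result 6.
  sig5: runs — src2 -5->-6; sig2 5->6; result -6.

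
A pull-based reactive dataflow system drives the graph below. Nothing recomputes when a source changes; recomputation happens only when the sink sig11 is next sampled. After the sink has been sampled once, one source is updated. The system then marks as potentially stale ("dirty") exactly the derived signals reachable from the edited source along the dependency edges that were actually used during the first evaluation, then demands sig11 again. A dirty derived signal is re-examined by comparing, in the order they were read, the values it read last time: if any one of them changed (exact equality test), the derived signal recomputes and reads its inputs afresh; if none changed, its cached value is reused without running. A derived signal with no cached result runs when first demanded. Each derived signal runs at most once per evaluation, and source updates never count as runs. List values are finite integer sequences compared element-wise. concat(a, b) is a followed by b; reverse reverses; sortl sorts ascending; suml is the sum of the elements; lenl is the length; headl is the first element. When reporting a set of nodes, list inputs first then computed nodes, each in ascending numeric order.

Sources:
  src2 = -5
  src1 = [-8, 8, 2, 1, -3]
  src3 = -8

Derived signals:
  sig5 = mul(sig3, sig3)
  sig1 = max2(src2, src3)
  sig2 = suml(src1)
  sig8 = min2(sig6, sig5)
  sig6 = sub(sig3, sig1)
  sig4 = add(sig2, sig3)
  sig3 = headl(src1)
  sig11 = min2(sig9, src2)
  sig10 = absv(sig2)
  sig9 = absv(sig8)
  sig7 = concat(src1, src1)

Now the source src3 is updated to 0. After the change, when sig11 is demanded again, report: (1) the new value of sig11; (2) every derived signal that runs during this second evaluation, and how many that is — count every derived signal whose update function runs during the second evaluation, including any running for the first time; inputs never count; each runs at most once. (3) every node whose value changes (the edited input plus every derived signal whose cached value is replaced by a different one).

First evaluation (everything demanded from the output):
  sig1 = max2(-5, -8) = -5
  sig3 = headl([-8, 8, 2, 1, -3]) = -8
  sig5 = mul(-8, -8) = 64
  sig6 = sub(-8, -5) = -3
  sig8 = min2(-3, 64) = -3
  sig9 = absv(-3) = 3
  sig11 = min2(3, -5) = -5

Propagation after the edit:
  sig1: runs — src3 -8->0; result 0.
  sig6: runs — sig1 -5->0; result -8.
  sig8: runs — sig6 -3->-8; result -8.
  sig9: runs — sig8 -3->-8; result 8.
  sig11: runs — sig9 3->8; result -5 (same value as before).

New value of sig11: -5.
Derived signals that run: sig1, sig6, sig8, sig9, sig11 — 5 in total.
Values that change: src3, sig1, sig6, sig8, sig9.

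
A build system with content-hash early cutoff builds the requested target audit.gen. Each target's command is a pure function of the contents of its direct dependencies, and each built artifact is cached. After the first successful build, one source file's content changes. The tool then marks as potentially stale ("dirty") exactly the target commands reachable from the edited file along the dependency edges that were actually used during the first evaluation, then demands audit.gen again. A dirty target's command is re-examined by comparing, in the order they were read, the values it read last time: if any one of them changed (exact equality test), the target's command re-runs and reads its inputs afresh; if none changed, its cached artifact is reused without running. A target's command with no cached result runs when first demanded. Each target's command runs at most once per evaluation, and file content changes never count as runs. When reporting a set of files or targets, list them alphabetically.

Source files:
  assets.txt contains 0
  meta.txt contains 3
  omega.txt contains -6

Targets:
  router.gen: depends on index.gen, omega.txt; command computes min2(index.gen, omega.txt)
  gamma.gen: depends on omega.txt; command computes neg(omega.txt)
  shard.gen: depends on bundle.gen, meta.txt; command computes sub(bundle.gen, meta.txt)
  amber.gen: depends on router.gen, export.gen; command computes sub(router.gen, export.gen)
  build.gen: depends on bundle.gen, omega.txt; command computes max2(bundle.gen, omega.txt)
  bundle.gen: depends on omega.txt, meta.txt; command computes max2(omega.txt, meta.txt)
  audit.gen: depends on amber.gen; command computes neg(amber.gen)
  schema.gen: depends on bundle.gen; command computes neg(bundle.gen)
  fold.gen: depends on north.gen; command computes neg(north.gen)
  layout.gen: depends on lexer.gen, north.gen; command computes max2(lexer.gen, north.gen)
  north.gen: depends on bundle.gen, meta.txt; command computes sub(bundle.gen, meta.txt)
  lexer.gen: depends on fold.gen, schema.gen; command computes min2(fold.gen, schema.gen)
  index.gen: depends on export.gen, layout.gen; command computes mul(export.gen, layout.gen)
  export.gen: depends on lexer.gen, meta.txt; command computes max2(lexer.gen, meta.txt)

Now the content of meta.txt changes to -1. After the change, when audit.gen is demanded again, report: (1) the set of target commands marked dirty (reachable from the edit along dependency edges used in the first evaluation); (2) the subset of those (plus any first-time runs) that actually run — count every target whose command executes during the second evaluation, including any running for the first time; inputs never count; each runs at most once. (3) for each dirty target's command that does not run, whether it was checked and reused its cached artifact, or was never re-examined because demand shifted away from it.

Marked dirty: amber.gen, audit.gen, bundle.gen, export.gen, fold.gen, index.gen, layout.gen, lexer.gen, north.gen, router.gen, schema.gen.
Target commands that run: amber.gen, audit.gen, bundle.gen, export.gen, index.gen, layout.gen, lexer.gen, north.gen, schema.gen — 9 in total.
Checked but reused from cache: fold.gen, router.gen.
Key observation: the cutoff stops propagation at fold.gen — its inputs' values are unchanged, so it reuses its cache.

First evaluation (everything demanded from the output):
  bundle.gen = max2(-6, 3) = 3
  north.gen = sub(3, 3) = 0
  fold.gen = neg(0) = 0
  schema.gen = neg(3) = -3
  lexer.gen = min2(0, -3) = -3
  export.gen = max2(-3, 3) = 3
  layout.gen = max2(-3, 0) = 0
  index.gen = mul(3, 0) = 0
  router.gen = min2(0, -6) = -6
  amber.gen = sub(-6, 3) = -9
  audit.gen = neg(-9) = 9

Propagation after the edit:
  bundle.gen: runs — meta.txt 3->-1; result -1.
  north.gen: runs — bundle.gen 3->-1; meta.txt 3->-1; result 0 (same value as before).
  fold.gen: checked — values it read are unchanged (north.gen unchanged); reused cached 0 without running.
  schema.gen: runs — bundle.gen 3->-1; result 1.
  lexer.gen: runs — schema.gen -3->1; result 0.
  export.gen: runs — lexer.gen -3->0; meta.txt 3->-1; result 0.
  layout.gen: runs — lexer.gen -3->0; result 0 (same value as before).
  index.gen: runs — export.gen 3->0; result 0 (same value as before).
  router.gen: checked — values it read are unchanged (index.gen unchanged, omega.txt unchanged); reused cached -6 without running.
  amber.gen: runs — export.gen 3->0; result -6.
  audit.gen: runs — amber.gen -9->-6; result 6.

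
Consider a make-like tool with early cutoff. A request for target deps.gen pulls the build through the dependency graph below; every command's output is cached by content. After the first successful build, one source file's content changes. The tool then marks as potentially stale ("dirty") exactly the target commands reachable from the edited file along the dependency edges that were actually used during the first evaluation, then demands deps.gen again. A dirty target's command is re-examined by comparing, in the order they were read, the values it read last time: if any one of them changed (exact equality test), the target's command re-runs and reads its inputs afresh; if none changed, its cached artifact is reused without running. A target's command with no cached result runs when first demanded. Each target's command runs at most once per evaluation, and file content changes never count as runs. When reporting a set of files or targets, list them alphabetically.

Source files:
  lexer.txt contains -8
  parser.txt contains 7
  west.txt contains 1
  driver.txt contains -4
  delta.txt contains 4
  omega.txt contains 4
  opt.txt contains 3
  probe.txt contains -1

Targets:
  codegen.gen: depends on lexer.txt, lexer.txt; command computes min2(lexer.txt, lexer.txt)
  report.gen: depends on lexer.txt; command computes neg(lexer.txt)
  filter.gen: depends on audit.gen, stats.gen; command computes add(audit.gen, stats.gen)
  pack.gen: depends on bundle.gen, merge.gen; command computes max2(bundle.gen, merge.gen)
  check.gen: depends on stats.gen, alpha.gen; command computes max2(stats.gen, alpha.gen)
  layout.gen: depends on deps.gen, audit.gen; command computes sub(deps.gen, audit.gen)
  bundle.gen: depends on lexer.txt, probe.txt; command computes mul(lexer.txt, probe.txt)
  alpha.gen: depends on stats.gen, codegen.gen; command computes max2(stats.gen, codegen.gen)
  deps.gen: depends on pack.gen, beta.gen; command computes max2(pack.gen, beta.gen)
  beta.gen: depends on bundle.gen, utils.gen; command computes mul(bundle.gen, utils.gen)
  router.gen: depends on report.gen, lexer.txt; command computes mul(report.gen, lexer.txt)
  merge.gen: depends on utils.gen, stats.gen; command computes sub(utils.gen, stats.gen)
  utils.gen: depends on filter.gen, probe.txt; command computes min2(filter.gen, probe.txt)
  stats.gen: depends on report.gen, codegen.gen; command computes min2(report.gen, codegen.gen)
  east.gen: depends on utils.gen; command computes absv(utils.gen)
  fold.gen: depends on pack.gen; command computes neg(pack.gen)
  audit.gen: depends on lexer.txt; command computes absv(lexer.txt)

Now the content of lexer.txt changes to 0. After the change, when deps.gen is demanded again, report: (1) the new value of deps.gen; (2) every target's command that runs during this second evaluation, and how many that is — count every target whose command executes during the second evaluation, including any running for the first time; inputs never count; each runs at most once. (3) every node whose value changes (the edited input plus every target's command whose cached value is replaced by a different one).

First demand of the output computes:
  audit.gen = absv(-8) = 8
  bundle.gen = mul(-8, -1) = 8
  codegen.gen = min2(-8, -8) = -8
  report.gen = neg(-8) = 8
  stats.gen = min2(8, -8) = -8
  filter.gen = add(8, -8) = 0
  utils.gen = min2(0, -1) = -1
  beta.gen = mul(8, -1) = -8
  merge.gen = sub(-1, -8) = 7
  pack.gen = max2(8, 7) = 8
  deps.gen = max2(8, -8) = 8

After the edit, cleaning proceeds:
  audit.gen: a read changed (lexer.txt -8->0) — executes, giving 0.
  bundle.gen: a read changed (lexer.txt -8->0) — executes, giving 0.
  codegen.gen: a read changed (lexer.txt -8->0; lexer.txt -8->0) — executes, giving 0.
  report.gen: a read changed (lexer.txt -8->0) — executes, giving 0.
  stats.gen: a read changed (report.gen 8->0; codegen.gen -8->0) — executes, giving 0.
  filter.gen: a read changed (audit.gen 8->0; stats.gen -8->0) — executes, giving 0 — identical to its old value.
  utils.gen: dirty, but its reads are unchanged (filter.gen unchanged, probe.txt unchanged); cached -1 stands.
  beta.gen: a read changed (bundle.gen 8->0) — executes, giving 0.
  merge.gen: a read changed (stats.gen -8->0) — executes, giving -1.
  pack.gen: a read changed (bundle.gen 8->0; merge.gen 7->-1) — executes, giving 0.
  deps.gen: a read changed (pack.gen 8->0; beta.gen -8->0) — executes, giving 0.

Note where the cutoff bites: utils.gen is checked, finds nothing changed, and keeps its cache.

Demanding deps.gen again yields 0.
10 target commands run: audit.gen, beta.gen, bundle.gen, codegen.gen, deps.gen, filter.gen, merge.gen, pack.gen, report.gen, stats.gen.
The nodes whose values change: audit.gen, beta.gen, bundle.gen, codegen.gen, deps.gen, lexer.txt, merge.gen, pack.gen, report.gen, stats.gen.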